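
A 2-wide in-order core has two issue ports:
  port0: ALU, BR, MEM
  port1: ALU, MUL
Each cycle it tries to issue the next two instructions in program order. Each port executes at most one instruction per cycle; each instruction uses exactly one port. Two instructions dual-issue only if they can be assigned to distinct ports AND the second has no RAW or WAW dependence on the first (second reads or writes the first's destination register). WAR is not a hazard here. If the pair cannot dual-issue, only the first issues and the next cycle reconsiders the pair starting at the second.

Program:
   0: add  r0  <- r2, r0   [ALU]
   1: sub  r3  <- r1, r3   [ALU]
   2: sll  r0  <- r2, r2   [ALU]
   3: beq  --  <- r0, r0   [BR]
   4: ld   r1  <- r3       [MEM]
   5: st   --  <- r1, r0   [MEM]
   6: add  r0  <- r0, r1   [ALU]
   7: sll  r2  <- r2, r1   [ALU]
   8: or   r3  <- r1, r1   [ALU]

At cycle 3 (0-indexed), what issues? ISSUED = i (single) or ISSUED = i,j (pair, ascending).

ISSUED = 4

0. add/sub @i0+i1  | dual
1. sll @i2  | RAW r0
2. beq @i3  | no-port BR/MEM
3. ld @i4  | no-port MEM/MEM
4. st/add @i5+i6  | dual
5. sll/or @i7+i8  | dual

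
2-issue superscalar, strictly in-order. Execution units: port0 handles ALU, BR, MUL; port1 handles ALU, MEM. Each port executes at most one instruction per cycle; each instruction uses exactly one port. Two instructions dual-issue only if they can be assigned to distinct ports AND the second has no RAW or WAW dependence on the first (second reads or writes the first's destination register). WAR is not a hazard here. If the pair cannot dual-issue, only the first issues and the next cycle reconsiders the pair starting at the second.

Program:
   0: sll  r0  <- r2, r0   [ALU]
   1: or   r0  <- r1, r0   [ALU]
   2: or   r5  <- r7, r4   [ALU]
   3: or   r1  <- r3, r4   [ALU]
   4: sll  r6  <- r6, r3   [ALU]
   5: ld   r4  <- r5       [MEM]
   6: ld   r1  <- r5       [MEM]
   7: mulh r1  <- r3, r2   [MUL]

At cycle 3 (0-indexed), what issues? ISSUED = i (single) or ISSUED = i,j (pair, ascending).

ISSUED = 5

#0 head=0: sll.ALU i0 RAW+WAW r0
#1 head=1: or.ALU or.ALU i1&i2 2-wide
#2 head=3: or.ALU sll.ALU i3&i4 2-wide
#3 head=5: ld.MEM i5 no-port MEM/MEM
#4 head=6: ld.MEM i6 WAW r1
#5 head=7: mulh.MUL i7 tail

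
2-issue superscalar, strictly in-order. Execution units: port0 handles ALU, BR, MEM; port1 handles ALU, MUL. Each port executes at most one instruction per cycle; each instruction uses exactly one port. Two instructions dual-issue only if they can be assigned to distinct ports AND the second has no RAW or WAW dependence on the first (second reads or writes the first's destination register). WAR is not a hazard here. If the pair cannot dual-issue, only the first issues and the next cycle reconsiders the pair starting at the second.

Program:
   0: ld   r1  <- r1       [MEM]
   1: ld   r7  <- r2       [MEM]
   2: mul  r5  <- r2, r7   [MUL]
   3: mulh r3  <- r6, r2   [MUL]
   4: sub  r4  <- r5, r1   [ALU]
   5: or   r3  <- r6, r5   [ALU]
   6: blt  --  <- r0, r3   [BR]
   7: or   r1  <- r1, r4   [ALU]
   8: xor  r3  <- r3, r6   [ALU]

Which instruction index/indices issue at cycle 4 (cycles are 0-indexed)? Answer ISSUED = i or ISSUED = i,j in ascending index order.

0. ld.MEM @i0  | no-port MEM/MEM
1. ld.MEM @i1  | RAW r7
2. mul.MUL @i2  | no-port MUL/MUL
3. mulh.MUL;sub.ALU @i3+i4  | dual
4. or.ALU @i5  | RAW r3
5. blt.BR;or.ALU @i6+i7  | dual
6. xor.ALU @i8  | tail

ISSUED = 5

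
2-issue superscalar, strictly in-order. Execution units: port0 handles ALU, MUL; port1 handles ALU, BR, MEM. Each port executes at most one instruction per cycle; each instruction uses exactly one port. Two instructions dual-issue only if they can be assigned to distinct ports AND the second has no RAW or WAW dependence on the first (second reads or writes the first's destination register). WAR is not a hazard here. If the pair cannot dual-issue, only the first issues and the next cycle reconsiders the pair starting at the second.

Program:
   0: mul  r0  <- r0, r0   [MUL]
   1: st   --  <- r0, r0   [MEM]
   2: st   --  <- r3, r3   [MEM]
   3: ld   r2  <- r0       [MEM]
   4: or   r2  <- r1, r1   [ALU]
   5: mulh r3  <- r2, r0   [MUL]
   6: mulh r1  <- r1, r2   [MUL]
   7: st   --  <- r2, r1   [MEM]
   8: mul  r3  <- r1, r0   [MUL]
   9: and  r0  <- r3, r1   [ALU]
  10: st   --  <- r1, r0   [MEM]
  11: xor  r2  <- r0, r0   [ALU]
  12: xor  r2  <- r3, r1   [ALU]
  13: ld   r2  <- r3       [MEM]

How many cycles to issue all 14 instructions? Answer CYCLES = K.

0. mul @i0  | RAW r0
1. st @i1  | no-port MEM/MEM
2. st @i2  | no-port MEM/MEM
3. ld @i3  | WAW r2
4. or @i4  | RAW r2
5. mulh @i5  | no-port MUL/MUL
6. mulh @i6  | RAW r1
7. st/mul @i7+i8  | pair
8. and @i9  | RAW r0
9. st/xor @i10+i11  | pair
10. xor @i12  | WAW r2
11. ld @i13  | tail

CYCLES = 12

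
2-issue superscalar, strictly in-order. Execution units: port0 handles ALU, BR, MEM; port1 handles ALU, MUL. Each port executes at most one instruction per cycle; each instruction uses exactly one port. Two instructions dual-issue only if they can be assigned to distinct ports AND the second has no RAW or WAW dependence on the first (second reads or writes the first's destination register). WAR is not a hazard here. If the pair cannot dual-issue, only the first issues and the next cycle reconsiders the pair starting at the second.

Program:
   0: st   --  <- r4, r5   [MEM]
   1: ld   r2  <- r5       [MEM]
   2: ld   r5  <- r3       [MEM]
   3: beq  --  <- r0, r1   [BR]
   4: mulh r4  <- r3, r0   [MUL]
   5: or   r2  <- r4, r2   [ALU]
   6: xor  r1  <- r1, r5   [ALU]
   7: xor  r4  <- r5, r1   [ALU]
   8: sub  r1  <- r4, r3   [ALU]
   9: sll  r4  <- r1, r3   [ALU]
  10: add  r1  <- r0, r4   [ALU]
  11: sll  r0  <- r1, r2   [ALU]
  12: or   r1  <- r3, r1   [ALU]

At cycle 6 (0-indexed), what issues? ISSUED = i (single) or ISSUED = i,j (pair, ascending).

ISSUED = 8

0. st.MEM @i0  | no-port MEM/MEM
1. ld.MEM @i1  | no-port MEM/MEM
2. ld.MEM @i2  | no-port MEM/BR
3. beq.BR mulh.MUL @i3,i4  | dual
4. or.ALU xor.ALU @i5,i6  | dual
5. xor.ALU @i7  | RAW r4
6. sub.ALU @i8  | RAW r1
7. sll.ALU @i9  | RAW r4
8. add.ALU @i10  | RAW r1
9. sll.ALU or.ALU @i11,i12  | dual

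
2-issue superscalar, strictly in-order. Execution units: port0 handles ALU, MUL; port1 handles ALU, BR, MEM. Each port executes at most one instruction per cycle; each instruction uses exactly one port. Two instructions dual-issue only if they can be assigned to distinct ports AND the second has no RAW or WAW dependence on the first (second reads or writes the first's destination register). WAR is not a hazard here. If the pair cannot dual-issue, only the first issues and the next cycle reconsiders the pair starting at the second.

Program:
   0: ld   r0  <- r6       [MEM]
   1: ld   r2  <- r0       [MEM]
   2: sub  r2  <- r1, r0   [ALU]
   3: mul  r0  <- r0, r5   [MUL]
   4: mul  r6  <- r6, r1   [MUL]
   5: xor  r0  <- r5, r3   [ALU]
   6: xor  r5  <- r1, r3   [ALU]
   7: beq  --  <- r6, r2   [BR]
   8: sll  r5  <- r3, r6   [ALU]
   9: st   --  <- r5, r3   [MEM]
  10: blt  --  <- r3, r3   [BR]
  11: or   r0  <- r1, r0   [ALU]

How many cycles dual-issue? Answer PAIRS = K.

PAIRS = 4

t=0 i0:ld ; no-port MEM/MEM
t=1 i1:ld ; WAW r2
t=2 i2+i3:sub/mul ; pair
t=3 i4+i5:mul/xor ; pair
t=4 i6+i7:xor/beq ; pair
t=5 i8:sll ; RAW r5
t=6 i9:st ; no-port MEM/BR
t=7 i10+i11:blt/or ; pair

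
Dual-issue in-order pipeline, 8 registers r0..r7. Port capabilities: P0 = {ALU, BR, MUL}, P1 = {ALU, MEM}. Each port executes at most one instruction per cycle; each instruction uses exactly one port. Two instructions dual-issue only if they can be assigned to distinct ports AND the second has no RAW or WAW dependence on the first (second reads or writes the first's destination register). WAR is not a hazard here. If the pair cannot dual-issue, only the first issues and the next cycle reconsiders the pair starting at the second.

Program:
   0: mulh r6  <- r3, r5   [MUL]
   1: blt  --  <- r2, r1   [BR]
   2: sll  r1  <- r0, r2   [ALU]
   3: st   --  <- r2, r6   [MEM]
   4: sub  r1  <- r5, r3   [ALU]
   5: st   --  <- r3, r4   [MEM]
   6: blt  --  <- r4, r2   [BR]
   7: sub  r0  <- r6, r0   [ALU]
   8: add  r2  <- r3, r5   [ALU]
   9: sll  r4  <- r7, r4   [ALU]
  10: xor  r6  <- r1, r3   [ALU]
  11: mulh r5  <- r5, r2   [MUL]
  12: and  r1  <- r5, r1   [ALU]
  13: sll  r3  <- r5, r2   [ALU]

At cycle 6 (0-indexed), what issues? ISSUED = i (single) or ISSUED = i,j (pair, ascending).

#0 head=0: mulh i0 no-port MUL/BR
#1 head=1: blt+sll i1,i2 pair
#2 head=3: st+sub i3,i4 pair
#3 head=5: st+blt i5,i6 pair
#4 head=7: sub+add i7,i8 pair
#5 head=9: sll+xor i9,i10 pair
#6 head=11: mulh i11 RAW r5
#7 head=12: and+sll i12,i13 pair

ISSUED = 11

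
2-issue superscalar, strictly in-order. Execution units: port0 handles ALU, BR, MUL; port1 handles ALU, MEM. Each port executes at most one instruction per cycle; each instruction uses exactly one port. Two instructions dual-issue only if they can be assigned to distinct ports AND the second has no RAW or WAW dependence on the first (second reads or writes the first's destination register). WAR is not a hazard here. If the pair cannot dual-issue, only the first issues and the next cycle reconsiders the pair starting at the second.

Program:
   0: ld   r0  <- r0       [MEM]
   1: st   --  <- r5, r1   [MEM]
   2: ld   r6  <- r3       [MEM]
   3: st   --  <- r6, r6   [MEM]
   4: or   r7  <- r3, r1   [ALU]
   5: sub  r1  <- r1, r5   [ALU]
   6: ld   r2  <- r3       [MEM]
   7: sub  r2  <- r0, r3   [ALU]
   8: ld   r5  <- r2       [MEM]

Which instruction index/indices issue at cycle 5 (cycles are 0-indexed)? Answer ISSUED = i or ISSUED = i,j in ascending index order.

  cy0 -> i0 (ld) no-port MEM/MEM
  cy1 -> i1 (st) no-port MEM/MEM
  cy2 -> i2 (ld) no-port MEM/MEM
  cy3 -> i3&i4 (st;or) 2-wide
  cy4 -> i5&i6 (sub;ld) 2-wide
  cy5 -> i7 (sub) RAW r2
  cy6 -> i8 (ld) tail

ISSUED = 7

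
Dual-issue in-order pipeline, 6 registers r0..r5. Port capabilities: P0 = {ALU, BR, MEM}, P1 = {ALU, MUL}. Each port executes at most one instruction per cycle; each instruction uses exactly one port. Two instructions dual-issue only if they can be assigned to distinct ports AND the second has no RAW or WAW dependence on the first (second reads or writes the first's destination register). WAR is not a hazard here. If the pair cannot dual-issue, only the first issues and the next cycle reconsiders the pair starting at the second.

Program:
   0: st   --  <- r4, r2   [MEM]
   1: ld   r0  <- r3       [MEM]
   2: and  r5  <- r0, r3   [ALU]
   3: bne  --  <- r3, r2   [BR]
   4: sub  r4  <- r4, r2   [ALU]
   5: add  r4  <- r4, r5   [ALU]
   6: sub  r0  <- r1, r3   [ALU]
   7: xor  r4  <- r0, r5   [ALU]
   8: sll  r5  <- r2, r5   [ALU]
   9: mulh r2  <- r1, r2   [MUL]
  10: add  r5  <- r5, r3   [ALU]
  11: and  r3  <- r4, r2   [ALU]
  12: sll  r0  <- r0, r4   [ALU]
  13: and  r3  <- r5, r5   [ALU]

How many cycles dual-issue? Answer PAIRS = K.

PAIRS = 5

0. st.MEM @i0  | no-port MEM/MEM
1. ld.MEM @i1  | RAW r0
2. and.ALU;bne.BR @i2/i3  | pair
3. sub.ALU @i4  | RAW+WAW r4
4. add.ALU;sub.ALU @i5/i6  | pair
5. xor.ALU;sll.ALU @i7/i8  | pair
6. mulh.MUL;add.ALU @i9/i10  | pair
7. and.ALU;sll.ALU @i11/i12  | pair
8. and.ALU @i13  | tail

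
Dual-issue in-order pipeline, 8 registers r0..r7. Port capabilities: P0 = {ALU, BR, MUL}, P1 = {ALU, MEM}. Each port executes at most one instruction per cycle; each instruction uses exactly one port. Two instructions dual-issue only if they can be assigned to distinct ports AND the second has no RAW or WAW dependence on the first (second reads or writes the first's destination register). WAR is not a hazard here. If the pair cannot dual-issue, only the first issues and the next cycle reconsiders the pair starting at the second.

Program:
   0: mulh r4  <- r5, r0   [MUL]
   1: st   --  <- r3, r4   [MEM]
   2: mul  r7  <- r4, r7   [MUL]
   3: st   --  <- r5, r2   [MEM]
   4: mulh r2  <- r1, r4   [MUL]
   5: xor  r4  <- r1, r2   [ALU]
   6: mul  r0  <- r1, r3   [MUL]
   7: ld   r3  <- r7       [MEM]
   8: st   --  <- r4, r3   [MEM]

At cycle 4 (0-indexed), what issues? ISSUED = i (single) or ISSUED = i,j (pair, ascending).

ISSUED = 7

c0: i0 mulh  RAW r4
c1: i1+i2 st/mul  dual
c2: i3+i4 st/mulh  dual
c3: i5+i6 xor/mul  dual
c4: i7 ld  no-port MEM/MEM
c5: i8 st  tail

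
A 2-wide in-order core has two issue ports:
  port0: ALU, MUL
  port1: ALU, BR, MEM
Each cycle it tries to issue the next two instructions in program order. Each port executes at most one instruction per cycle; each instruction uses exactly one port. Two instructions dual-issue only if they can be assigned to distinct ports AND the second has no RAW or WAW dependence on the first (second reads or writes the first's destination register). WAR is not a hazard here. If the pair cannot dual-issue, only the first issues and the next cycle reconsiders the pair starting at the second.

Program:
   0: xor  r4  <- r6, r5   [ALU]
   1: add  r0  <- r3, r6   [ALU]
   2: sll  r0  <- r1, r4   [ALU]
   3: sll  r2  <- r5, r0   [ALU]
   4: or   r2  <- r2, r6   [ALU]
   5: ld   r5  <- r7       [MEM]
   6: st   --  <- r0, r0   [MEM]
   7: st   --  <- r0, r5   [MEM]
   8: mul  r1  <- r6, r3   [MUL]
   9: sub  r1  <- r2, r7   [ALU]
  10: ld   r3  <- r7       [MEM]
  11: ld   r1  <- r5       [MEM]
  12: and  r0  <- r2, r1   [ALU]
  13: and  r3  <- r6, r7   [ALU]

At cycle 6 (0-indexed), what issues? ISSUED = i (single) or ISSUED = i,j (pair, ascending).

t=0 i0+i1:xor.ALU;add.ALU ; 2-wide
t=1 i2:sll.ALU ; RAW r0
t=2 i3:sll.ALU ; RAW+WAW r2
t=3 i4+i5:or.ALU;ld.MEM ; 2-wide
t=4 i6:st.MEM ; no-port MEM/MEM
t=5 i7+i8:st.MEM;mul.MUL ; 2-wide
t=6 i9+i10:sub.ALU;ld.MEM ; 2-wide
t=7 i11:ld.MEM ; RAW r1
t=8 i12+i13:and.ALU;and.ALU ; 2-wide

ISSUED = 9,10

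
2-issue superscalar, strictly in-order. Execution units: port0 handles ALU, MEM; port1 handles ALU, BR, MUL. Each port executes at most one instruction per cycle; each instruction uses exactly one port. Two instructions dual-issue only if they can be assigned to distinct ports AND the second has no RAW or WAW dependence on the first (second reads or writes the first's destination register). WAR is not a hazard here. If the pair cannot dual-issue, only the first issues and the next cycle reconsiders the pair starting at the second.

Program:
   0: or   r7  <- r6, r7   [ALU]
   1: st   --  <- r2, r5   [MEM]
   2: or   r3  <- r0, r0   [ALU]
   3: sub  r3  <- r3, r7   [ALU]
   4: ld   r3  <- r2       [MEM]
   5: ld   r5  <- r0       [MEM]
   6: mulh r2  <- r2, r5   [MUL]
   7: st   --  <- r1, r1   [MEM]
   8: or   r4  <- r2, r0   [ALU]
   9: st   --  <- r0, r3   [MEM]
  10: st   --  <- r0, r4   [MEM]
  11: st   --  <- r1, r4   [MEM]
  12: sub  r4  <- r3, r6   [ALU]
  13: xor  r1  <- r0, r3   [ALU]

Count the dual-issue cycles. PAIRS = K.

c0: i0,i1 or/st  2-wide
c1: i2 or  RAW+WAW r3
c2: i3 sub  WAW r3
c3: i4 ld  no-port MEM/MEM
c4: i5 ld  RAW r5
c5: i6,i7 mulh/st  2-wide
c6: i8,i9 or/st  2-wide
c7: i10 st  no-port MEM/MEM
c8: i11,i12 st/sub  2-wide
c9: i13 xor  tail

PAIRS = 4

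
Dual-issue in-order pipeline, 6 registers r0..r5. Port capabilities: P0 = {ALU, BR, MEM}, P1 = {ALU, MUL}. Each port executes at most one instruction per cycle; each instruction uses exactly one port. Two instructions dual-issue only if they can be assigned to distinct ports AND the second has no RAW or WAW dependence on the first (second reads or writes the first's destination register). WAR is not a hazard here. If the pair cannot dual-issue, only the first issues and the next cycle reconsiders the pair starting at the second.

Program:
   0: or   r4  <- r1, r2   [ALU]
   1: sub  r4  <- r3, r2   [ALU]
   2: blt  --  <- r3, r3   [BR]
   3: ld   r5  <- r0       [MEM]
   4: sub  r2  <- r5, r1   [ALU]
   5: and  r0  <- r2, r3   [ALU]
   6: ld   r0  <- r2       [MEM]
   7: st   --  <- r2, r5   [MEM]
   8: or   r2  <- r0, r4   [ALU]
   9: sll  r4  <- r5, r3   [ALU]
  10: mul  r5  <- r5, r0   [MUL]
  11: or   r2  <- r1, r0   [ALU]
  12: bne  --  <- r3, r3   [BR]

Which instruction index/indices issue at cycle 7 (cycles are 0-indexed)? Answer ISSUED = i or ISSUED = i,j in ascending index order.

#0 head=0: or i0 WAW r4
#1 head=1: sub/blt i1/i2 pair
#2 head=3: ld i3 RAW r5
#3 head=4: sub i4 RAW r2
#4 head=5: and i5 WAW r0
#5 head=6: ld i6 no-port MEM/MEM
#6 head=7: st/or i7/i8 pair
#7 head=9: sll/mul i9/i10 pair
#8 head=11: or/bne i11/i12 pair

ISSUED = 9,10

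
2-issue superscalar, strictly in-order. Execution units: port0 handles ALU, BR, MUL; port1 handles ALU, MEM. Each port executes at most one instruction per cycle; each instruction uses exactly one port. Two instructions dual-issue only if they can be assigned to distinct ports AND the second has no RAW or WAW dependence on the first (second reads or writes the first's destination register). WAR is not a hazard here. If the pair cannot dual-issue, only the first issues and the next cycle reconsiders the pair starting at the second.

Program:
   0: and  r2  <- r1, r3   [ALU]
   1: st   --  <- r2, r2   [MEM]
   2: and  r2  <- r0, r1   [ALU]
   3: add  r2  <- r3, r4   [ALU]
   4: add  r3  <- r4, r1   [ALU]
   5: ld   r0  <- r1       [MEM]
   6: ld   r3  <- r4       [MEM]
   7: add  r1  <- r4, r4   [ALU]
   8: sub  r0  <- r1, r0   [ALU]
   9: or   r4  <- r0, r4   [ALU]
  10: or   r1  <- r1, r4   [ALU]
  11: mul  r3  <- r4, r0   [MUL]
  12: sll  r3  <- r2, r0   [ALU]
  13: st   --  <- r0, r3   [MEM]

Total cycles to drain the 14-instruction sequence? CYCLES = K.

CYCLES = 10

[0] i0  and  -- RAW r2
[1] i1&i2  st+and  -- dual
[2] i3&i4  add+add  -- dual
[3] i5  ld  -- no-port MEM/MEM
[4] i6&i7  ld+add  -- dual
[5] i8  sub  -- RAW r0
[6] i9  or  -- RAW r4
[7] i10&i11  or+mul  -- dual
[8] i12  sll  -- RAW r3
[9] i13  st  -- tail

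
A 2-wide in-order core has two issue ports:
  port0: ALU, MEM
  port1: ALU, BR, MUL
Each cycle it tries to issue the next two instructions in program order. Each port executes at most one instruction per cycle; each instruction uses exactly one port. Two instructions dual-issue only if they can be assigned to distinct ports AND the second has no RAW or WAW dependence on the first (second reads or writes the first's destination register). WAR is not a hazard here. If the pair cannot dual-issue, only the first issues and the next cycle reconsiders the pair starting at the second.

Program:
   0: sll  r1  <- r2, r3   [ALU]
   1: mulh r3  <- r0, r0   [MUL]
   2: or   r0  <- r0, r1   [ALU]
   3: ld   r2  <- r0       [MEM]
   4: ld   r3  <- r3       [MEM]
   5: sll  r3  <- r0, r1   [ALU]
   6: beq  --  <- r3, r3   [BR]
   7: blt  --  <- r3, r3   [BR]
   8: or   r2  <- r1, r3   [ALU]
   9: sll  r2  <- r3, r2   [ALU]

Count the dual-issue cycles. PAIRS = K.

PAIRS = 2

c0: i0+i1 sll/mulh  pair
c1: i2 or  RAW r0
c2: i3 ld  no-port MEM/MEM
c3: i4 ld  WAW r3
c4: i5 sll  RAW r3
c5: i6 beq  no-port BR/BR
c6: i7+i8 blt/or  pair
c7: i9 sll  tail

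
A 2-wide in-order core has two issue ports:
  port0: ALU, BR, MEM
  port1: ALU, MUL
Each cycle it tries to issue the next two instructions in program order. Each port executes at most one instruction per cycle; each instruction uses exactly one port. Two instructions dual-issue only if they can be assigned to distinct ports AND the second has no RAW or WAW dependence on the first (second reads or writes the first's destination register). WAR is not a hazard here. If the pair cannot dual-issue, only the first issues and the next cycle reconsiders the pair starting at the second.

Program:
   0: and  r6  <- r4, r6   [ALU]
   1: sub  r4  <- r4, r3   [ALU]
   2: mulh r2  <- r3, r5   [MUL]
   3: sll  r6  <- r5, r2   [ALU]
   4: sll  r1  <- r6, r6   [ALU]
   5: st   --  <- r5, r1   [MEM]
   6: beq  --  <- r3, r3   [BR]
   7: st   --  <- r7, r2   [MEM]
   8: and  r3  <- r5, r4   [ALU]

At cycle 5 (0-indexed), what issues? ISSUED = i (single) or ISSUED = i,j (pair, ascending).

[0] i0/i1  and.ALU sub.ALU  -- 2-wide
[1] i2  mulh.MUL  -- RAW r2
[2] i3  sll.ALU  -- RAW r6
[3] i4  sll.ALU  -- RAW r1
[4] i5  st.MEM  -- no-port MEM/BR
[5] i6  beq.BR  -- no-port BR/MEM
[6] i7/i8  st.MEM and.ALU  -- 2-wide

ISSUED = 6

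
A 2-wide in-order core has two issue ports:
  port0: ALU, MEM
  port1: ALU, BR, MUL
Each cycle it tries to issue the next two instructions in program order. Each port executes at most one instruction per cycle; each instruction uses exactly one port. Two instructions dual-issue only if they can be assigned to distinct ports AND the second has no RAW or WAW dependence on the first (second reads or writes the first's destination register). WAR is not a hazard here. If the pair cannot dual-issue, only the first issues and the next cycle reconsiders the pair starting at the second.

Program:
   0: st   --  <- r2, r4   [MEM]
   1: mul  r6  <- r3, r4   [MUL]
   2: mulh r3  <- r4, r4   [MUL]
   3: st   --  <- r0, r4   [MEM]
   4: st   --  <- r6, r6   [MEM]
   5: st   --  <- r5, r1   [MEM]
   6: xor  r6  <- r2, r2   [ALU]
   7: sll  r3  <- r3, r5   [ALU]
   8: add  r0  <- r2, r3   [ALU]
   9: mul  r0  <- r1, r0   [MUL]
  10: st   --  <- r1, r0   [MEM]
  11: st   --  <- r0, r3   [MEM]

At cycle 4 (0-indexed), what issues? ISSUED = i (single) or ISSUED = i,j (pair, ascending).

ISSUED = 7

#0 head=0: st.MEM+mul.MUL i0/i1 pair
#1 head=2: mulh.MUL+st.MEM i2/i3 pair
#2 head=4: st.MEM i4 no-port MEM/MEM
#3 head=5: st.MEM+xor.ALU i5/i6 pair
#4 head=7: sll.ALU i7 RAW r3
#5 head=8: add.ALU i8 RAW+WAW r0
#6 head=9: mul.MUL i9 RAW r0
#7 head=10: st.MEM i10 no-port MEM/MEM
#8 head=11: st.MEM i11 tail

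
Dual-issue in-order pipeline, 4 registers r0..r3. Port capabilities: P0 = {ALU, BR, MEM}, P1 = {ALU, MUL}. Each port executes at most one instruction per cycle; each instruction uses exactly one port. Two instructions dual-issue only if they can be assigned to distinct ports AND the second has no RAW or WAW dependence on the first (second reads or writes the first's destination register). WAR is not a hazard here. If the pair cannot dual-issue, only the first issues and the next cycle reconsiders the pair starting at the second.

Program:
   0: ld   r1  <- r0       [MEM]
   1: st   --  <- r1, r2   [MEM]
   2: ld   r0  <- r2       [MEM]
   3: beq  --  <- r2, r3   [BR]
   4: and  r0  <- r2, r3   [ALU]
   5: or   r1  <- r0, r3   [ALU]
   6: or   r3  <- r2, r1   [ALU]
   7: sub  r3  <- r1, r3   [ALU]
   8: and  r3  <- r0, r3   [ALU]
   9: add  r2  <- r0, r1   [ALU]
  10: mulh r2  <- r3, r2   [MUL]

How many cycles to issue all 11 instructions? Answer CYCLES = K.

  cy0 -> i0 (ld.MEM) no-port MEM/MEM
  cy1 -> i1 (st.MEM) no-port MEM/MEM
  cy2 -> i2 (ld.MEM) no-port MEM/BR
  cy3 -> i3,i4 (beq.BR+and.ALU) dual
  cy4 -> i5 (or.ALU) RAW r1
  cy5 -> i6 (or.ALU) RAW+WAW r3
  cy6 -> i7 (sub.ALU) RAW+WAW r3
  cy7 -> i8,i9 (and.ALU+add.ALU) dual
  cy8 -> i10 (mulh.MUL) tail

CYCLES = 9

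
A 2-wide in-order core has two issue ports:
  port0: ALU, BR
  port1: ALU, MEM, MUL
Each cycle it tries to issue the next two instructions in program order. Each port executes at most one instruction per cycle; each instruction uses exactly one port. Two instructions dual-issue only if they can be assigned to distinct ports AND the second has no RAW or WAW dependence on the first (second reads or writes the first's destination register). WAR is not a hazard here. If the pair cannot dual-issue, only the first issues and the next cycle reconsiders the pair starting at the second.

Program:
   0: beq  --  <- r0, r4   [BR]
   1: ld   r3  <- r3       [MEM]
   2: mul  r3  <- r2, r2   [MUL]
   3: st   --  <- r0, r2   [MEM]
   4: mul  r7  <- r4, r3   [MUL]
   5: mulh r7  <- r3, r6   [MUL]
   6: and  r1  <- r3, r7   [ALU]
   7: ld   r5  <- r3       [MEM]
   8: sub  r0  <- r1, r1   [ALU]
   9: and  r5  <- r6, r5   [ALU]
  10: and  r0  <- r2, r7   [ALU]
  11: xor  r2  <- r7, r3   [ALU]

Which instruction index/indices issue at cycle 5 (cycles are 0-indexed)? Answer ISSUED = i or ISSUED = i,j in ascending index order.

ISSUED = 6,7

  cy0 -> i0,i1 (beq ld) pair
  cy1 -> i2 (mul) no-port MUL/MEM
  cy2 -> i3 (st) no-port MEM/MUL
  cy3 -> i4 (mul) no-port MUL/MUL
  cy4 -> i5 (mulh) RAW r7
  cy5 -> i6,i7 (and ld) pair
  cy6 -> i8,i9 (sub and) pair
  cy7 -> i10,i11 (and xor) pair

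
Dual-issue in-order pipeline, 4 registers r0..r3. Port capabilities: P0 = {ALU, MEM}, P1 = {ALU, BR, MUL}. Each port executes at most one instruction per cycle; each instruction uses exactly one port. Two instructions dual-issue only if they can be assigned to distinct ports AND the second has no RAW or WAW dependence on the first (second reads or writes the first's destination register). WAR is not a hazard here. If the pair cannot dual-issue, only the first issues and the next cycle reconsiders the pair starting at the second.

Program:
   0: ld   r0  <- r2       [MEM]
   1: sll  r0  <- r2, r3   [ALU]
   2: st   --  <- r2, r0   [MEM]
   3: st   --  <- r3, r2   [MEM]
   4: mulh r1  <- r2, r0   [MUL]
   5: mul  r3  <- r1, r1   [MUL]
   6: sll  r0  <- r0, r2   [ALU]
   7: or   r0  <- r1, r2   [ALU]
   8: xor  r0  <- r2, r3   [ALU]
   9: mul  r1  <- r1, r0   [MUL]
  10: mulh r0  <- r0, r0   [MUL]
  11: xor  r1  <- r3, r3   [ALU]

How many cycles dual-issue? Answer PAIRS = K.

  cy0 -> i0 (ld) WAW r0
  cy1 -> i1 (sll) RAW r0
  cy2 -> i2 (st) no-port MEM/MEM
  cy3 -> i3,i4 (st;mulh) dual
  cy4 -> i5,i6 (mul;sll) dual
  cy5 -> i7 (or) WAW r0
  cy6 -> i8 (xor) RAW r0
  cy7 -> i9 (mul) no-port MUL/MUL
  cy8 -> i10,i11 (mulh;xor) dual

PAIRS = 3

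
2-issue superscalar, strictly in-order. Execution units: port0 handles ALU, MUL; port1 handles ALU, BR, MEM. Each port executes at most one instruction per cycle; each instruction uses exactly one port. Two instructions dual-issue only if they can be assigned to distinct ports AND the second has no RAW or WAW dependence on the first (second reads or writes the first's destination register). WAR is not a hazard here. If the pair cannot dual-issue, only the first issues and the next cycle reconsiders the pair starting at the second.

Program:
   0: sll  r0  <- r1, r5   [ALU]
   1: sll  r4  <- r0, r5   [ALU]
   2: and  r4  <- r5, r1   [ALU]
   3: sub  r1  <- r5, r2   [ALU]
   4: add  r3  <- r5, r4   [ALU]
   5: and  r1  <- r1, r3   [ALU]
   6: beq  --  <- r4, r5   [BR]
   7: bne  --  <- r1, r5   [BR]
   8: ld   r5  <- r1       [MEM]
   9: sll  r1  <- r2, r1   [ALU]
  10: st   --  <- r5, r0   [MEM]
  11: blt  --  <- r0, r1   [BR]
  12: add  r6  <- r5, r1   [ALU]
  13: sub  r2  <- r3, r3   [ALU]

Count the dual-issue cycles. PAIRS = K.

PAIRS = 4

t=0 i0:sll ; RAW r0
t=1 i1:sll ; WAW r4
t=2 i2,i3:and/sub ; 2-wide
t=3 i4:add ; RAW r3
t=4 i5,i6:and/beq ; 2-wide
t=5 i7:bne ; no-port BR/MEM
t=6 i8,i9:ld/sll ; 2-wide
t=7 i10:st ; no-port MEM/BR
t=8 i11,i12:blt/add ; 2-wide
t=9 i13:sub ; tail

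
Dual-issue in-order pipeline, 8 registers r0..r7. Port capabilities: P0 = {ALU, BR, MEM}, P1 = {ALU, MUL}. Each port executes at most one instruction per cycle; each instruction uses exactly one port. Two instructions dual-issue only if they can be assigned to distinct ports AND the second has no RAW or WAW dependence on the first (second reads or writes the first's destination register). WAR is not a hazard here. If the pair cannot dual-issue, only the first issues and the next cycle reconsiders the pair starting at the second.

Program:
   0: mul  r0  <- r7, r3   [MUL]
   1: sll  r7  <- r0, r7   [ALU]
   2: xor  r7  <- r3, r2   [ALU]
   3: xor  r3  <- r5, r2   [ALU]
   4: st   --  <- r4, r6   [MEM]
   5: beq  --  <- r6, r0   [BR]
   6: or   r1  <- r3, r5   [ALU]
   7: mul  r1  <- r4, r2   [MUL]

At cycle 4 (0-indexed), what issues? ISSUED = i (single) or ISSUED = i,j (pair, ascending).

t=0 i0:mul ; RAW r0
t=1 i1:sll ; WAW r7
t=2 i2/i3:xor+xor ; 2-wide
t=3 i4:st ; no-port MEM/BR
t=4 i5/i6:beq+or ; 2-wide
t=5 i7:mul ; tail

ISSUED = 5,6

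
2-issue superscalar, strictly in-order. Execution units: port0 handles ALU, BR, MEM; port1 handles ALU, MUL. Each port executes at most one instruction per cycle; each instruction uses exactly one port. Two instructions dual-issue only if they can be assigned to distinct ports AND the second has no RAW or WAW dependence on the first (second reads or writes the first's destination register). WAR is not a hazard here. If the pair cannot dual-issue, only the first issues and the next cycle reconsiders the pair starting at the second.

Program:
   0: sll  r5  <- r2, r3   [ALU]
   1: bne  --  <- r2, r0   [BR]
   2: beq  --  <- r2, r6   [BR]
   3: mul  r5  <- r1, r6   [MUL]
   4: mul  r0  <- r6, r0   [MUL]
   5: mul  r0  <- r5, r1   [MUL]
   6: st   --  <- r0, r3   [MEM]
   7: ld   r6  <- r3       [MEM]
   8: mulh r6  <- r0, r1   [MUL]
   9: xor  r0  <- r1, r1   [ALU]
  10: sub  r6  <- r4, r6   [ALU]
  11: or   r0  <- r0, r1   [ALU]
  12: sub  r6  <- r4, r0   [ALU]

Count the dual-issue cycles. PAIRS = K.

PAIRS = 4

t=0 i0/i1:sll;bne ; pair
t=1 i2/i3:beq;mul ; pair
t=2 i4:mul ; no-port MUL/MUL
t=3 i5:mul ; RAW r0
t=4 i6:st ; no-port MEM/MEM
t=5 i7:ld ; WAW r6
t=6 i8/i9:mulh;xor ; pair
t=7 i10/i11:sub;or ; pair
t=8 i12:sub ; tail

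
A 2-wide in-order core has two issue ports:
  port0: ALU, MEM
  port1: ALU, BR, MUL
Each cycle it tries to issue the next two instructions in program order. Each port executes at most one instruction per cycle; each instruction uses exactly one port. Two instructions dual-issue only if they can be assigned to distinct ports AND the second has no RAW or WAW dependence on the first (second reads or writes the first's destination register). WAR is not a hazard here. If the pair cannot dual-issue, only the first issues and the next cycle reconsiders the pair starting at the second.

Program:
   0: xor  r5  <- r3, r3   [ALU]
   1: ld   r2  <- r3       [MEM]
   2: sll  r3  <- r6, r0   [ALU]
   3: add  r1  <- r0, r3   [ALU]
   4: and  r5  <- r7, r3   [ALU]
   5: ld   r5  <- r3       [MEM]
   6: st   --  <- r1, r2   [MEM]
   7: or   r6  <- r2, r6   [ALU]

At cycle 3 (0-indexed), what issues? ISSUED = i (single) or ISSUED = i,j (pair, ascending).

0. xor+ld @i0+i1  | dual
1. sll @i2  | RAW r3
2. add+and @i3+i4  | dual
3. ld @i5  | no-port MEM/MEM
4. st+or @i6+i7  | dual

ISSUED = 5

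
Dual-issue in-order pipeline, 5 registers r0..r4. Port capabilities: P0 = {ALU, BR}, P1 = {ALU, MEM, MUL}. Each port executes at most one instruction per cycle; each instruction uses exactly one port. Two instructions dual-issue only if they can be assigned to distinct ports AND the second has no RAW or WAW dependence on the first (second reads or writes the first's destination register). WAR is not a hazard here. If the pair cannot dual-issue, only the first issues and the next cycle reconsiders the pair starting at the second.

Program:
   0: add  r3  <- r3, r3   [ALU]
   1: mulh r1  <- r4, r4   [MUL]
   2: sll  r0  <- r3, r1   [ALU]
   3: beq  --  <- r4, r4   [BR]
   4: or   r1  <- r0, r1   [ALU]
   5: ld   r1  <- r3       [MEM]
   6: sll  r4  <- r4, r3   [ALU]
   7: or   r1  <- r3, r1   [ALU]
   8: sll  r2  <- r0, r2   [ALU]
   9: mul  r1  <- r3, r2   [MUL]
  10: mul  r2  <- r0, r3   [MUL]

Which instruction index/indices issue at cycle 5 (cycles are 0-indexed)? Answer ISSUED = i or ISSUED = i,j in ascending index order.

#0 head=0: add+mulh i0+i1 2-wide
#1 head=2: sll+beq i2+i3 2-wide
#2 head=4: or i4 WAW r1
#3 head=5: ld+sll i5+i6 2-wide
#4 head=7: or+sll i7+i8 2-wide
#5 head=9: mul i9 no-port MUL/MUL
#6 head=10: mul i10 tail

ISSUED = 9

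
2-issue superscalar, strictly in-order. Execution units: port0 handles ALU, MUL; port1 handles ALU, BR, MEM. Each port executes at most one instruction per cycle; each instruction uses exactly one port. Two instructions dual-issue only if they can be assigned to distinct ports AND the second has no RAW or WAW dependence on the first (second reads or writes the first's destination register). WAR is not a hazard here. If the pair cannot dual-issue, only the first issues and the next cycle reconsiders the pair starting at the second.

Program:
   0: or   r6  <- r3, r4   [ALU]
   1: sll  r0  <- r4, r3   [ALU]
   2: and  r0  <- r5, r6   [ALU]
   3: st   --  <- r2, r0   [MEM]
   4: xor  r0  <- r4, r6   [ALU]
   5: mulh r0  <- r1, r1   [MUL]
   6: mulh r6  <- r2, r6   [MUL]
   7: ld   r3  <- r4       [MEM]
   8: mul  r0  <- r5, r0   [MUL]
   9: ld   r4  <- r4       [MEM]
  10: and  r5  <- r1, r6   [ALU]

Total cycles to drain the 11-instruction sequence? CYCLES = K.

CYCLES = 7

  cy0 -> i0,i1 (or.ALU+sll.ALU) pair
  cy1 -> i2 (and.ALU) RAW r0
  cy2 -> i3,i4 (st.MEM+xor.ALU) pair
  cy3 -> i5 (mulh.MUL) no-port MUL/MUL
  cy4 -> i6,i7 (mulh.MUL+ld.MEM) pair
  cy5 -> i8,i9 (mul.MUL+ld.MEM) pair
  cy6 -> i10 (and.ALU) tail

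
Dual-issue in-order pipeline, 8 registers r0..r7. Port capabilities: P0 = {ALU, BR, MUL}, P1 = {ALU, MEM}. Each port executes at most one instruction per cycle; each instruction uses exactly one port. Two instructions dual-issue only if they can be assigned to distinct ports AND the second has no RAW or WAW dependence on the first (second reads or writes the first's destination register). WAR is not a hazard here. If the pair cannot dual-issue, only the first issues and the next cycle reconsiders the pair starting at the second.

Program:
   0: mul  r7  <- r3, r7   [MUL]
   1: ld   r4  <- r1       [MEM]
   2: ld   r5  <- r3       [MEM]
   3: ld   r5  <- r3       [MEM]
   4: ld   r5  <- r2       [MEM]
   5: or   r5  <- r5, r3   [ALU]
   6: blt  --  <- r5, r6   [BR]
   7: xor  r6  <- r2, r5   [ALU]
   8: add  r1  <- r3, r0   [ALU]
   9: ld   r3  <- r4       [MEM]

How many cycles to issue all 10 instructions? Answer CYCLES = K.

CYCLES = 7

[0] i0,i1  mul+ld  -- dual
[1] i2  ld  -- no-port MEM/MEM
[2] i3  ld  -- no-port MEM/MEM
[3] i4  ld  -- RAW+WAW r5
[4] i5  or  -- RAW r5
[5] i6,i7  blt+xor  -- dual
[6] i8,i9  add+ld  -- dual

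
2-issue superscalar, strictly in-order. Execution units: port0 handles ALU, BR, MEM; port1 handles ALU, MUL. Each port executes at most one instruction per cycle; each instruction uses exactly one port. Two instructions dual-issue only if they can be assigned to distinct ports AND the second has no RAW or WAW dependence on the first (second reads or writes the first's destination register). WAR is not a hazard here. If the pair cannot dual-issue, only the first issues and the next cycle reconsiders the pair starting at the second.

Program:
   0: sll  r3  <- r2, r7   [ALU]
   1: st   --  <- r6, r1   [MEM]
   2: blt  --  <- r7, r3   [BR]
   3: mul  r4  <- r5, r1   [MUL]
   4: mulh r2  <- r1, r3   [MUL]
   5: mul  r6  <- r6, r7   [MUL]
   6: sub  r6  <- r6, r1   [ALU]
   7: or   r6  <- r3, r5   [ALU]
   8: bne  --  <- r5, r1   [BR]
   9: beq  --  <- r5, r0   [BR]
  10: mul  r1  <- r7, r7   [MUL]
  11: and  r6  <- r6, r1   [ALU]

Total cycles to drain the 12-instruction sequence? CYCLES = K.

CYCLES = 8

  cy0 -> i0+i1 (sll.ALU/st.MEM) pair
  cy1 -> i2+i3 (blt.BR/mul.MUL) pair
  cy2 -> i4 (mulh.MUL) no-port MUL/MUL
  cy3 -> i5 (mul.MUL) RAW+WAW r6
  cy4 -> i6 (sub.ALU) WAW r6
  cy5 -> i7+i8 (or.ALU/bne.BR) pair
  cy6 -> i9+i10 (beq.BR/mul.MUL) pair
  cy7 -> i11 (and.ALU) tail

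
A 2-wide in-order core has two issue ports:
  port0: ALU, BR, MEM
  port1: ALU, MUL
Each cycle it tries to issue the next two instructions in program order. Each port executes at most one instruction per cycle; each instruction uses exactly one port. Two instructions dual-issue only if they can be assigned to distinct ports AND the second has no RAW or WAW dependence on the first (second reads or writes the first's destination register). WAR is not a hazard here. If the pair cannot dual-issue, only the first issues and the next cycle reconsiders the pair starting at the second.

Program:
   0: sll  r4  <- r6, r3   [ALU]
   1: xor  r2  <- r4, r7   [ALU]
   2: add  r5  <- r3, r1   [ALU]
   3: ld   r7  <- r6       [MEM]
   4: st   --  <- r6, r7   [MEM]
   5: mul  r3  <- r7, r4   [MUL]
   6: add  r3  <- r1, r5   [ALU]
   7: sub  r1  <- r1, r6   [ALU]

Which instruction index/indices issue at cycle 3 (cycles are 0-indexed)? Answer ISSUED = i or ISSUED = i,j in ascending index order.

ISSUED = 4,5

c0: i0 sll  RAW r4
c1: i1,i2 xor;add  pair
c2: i3 ld  no-port MEM/MEM
c3: i4,i5 st;mul  pair
c4: i6,i7 add;sub  pair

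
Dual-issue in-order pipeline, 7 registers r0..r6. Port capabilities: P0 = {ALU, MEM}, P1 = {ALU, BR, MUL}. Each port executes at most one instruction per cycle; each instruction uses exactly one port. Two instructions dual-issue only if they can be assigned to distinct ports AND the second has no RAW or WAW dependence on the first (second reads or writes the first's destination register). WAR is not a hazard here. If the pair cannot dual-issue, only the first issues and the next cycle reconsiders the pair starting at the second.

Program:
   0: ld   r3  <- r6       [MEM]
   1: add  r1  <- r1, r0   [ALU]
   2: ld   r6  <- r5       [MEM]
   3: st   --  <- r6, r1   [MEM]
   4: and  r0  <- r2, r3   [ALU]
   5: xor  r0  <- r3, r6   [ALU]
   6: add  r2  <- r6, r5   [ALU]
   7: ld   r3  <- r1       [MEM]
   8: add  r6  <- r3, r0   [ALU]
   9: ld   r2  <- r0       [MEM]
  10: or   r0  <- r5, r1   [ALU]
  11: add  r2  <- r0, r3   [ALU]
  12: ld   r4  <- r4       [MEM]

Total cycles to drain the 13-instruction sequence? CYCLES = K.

#0 head=0: ld.MEM add.ALU i0&i1 2-wide
#1 head=2: ld.MEM i2 no-port MEM/MEM
#2 head=3: st.MEM and.ALU i3&i4 2-wide
#3 head=5: xor.ALU add.ALU i5&i6 2-wide
#4 head=7: ld.MEM i7 RAW r3
#5 head=8: add.ALU ld.MEM i8&i9 2-wide
#6 head=10: or.ALU i10 RAW r0
#7 head=11: add.ALU ld.MEM i11&i12 2-wide

CYCLES = 8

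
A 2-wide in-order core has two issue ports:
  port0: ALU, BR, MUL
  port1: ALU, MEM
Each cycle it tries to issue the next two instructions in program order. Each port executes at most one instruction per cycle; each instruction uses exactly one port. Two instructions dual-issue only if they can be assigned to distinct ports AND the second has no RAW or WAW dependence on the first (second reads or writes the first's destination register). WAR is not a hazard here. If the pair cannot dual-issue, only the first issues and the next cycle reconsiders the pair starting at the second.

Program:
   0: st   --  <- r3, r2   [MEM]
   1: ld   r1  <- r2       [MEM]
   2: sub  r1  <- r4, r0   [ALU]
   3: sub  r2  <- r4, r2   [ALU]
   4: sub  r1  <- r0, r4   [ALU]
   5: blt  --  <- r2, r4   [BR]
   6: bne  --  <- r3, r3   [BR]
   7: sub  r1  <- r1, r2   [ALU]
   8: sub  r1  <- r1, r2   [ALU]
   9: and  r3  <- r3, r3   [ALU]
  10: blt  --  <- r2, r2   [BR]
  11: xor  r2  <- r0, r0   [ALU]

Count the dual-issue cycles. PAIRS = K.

PAIRS = 5

  cy0 -> i0 (st) no-port MEM/MEM
  cy1 -> i1 (ld) WAW r1
  cy2 -> i2/i3 (sub+sub) 2-wide
  cy3 -> i4/i5 (sub+blt) 2-wide
  cy4 -> i6/i7 (bne+sub) 2-wide
  cy5 -> i8/i9 (sub+and) 2-wide
  cy6 -> i10/i11 (blt+xor) 2-wide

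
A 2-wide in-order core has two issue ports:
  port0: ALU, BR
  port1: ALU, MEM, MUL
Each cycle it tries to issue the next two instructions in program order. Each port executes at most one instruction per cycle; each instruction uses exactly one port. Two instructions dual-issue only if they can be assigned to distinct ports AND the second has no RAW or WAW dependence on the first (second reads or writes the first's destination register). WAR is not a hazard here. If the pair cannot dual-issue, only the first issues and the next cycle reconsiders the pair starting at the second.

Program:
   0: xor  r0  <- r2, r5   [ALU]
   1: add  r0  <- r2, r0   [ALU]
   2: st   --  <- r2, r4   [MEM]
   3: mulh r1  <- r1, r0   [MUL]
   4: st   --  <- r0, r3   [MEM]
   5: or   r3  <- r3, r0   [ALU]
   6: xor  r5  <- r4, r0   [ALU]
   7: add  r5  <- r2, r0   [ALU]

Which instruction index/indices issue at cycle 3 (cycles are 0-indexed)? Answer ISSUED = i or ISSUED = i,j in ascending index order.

[0] i0  xor.ALU  -- RAW+WAW r0
[1] i1+i2  add.ALU/st.MEM  -- dual
[2] i3  mulh.MUL  -- no-port MUL/MEM
[3] i4+i5  st.MEM/or.ALU  -- dual
[4] i6  xor.ALU  -- WAW r5
[5] i7  add.ALU  -- tail

ISSUED = 4,5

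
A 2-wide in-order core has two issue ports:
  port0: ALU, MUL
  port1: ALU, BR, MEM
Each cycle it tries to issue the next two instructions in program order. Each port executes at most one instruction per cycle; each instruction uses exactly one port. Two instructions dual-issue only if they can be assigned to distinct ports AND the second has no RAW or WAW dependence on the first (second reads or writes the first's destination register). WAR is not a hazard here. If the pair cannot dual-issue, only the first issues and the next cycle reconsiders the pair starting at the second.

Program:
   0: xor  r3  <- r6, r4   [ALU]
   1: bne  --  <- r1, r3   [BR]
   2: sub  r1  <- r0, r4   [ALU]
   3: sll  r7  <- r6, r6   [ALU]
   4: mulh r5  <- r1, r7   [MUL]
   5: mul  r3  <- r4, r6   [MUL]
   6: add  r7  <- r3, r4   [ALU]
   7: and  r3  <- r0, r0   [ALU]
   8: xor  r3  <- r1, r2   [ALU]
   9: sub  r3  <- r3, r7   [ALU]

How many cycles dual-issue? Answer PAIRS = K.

#0 head=0: xor i0 RAW r3
#1 head=1: bne;sub i1/i2 pair
#2 head=3: sll i3 RAW r7
#3 head=4: mulh i4 no-port MUL/MUL
#4 head=5: mul i5 RAW r3
#5 head=6: add;and i6/i7 pair
#6 head=8: xor i8 RAW+WAW r3
#7 head=9: sub i9 tail

PAIRS = 2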